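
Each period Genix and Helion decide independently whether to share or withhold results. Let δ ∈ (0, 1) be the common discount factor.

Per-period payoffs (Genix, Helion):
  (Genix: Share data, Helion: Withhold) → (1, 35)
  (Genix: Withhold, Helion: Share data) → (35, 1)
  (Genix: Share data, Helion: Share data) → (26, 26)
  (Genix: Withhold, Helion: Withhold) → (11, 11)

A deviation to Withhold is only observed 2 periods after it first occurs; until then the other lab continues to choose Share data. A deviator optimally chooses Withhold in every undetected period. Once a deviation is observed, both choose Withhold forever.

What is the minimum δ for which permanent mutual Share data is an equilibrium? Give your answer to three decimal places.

Deviating for the 2 undetected periods gains 35−26 = 9 per period over cooperation, then loses 26−11 = 15 per period forever once punishment starts.
Gain: 9(1 + δ + … + δ^1); loss: 15·δ^2/(1−δ).
No profitable deviation ⇔ 9(1−δ^2) ≤ 15·δ^2, i.e. δ^2 ≥ 9/(9+15) = 3/8.
Hence δ ≥ (3/8)^(1/2) ≈ 0.612.

0.612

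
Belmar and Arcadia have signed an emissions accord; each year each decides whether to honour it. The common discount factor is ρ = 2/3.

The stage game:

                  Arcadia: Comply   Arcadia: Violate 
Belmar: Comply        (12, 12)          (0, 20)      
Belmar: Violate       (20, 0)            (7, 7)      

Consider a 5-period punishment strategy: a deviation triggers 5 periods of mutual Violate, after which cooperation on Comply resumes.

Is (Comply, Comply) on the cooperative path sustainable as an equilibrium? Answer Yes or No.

A one-shot deviation gives 20 now, then 7 for 5 periods, then back to 12.
Gain from deviating: (20−12) today; loss: (12−7) in each of the next 5 periods.
No-deviation condition: (12−7)(ρ+…+ρ^5) ≥ 20−12, i.e. ρ+…+ρ^5 ≥ 8/5.
At ρ = 2/3: ρ+…+ρ^5 = 1.7366 ≥ 1.6000.
So cooperation is sustainable.

Yes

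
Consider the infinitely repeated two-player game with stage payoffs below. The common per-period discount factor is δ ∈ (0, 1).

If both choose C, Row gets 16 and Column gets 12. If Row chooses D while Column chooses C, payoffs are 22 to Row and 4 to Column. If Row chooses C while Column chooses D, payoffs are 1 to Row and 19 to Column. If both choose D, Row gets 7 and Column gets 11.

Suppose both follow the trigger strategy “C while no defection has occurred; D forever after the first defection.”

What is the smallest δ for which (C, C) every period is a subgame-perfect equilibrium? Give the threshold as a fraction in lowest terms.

For Row: deviation gain 22−16 = 6, per-period punishment loss 16−7 = 9. IC gives δ ≥ 6/15 = 2/5.
For Column: gain 7, loss 1 per period, so δ ≥ 7/8.
The tighter constraint is Column's, so cooperation needs δ ≥ 7/8.

7/8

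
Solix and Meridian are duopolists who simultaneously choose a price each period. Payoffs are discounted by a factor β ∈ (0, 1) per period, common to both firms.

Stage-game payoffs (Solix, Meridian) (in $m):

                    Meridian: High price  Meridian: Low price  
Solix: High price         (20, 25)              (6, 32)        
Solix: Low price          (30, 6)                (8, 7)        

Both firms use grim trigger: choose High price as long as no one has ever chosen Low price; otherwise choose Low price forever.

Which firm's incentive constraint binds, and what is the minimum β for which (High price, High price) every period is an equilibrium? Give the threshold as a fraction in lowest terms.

Solix's threshold: (30−20)/(30−8) = 5/11.
Meridian's threshold: (32−25)/(32−7) = 7/25.
5/11 > 7/25, so Solix binds and β* = 5/11.

Solix; β ≥ 5/11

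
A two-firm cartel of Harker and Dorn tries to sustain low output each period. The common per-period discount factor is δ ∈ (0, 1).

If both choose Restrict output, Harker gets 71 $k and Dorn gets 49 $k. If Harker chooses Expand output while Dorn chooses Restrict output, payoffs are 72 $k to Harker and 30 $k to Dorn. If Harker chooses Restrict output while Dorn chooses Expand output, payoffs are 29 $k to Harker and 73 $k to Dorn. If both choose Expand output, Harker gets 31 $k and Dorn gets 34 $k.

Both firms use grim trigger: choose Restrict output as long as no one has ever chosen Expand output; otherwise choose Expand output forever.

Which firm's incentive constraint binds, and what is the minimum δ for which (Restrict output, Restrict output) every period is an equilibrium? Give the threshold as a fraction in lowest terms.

For Harker: deviation gain 72−71 = 1, per-period punishment loss 71−31 = 40. IC gives δ ≥ 1/41.
For Dorn: gain 24, loss 15 per period, so δ ≥ 24/39 = 8/13.
The tighter constraint is Dorn's, so cooperation needs δ ≥ 8/13.

Dorn; δ ≥ 8/13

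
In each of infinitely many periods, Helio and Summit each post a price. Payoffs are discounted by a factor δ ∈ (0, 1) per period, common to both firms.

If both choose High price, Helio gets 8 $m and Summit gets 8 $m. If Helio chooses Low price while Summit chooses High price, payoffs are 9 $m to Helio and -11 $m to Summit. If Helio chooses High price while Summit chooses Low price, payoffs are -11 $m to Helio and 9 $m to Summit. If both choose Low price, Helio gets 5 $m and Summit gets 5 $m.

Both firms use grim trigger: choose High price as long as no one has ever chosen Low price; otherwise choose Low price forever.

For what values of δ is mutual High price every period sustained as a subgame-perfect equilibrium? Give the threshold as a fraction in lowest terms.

1/4

One-period gain from deviating is 9 − 8 = 1. The loss is 8 − 5 = 3 in every subsequent period, with present value 3·δ/(1−δ).
Deviation is unprofitable when 3·δ/(1−δ) ≥ 1, i.e. δ/(1−δ) ≥ 1/3.
Equivalently δ ≥ 1/(1+3) = 1/4.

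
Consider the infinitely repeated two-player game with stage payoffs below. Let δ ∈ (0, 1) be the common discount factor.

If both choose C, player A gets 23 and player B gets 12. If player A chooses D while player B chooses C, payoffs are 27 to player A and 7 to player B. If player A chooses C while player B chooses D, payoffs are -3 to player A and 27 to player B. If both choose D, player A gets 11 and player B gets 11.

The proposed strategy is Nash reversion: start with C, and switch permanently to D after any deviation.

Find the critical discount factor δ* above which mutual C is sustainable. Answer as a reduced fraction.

For player A: deviation gain 27−23 = 4, per-period punishment loss 23−11 = 12. IC gives δ ≥ 4/16 = 1/4.
For player B: gain 15, loss 1 per period, so δ ≥ 15/16.
The tighter constraint is player B's, so cooperation needs δ ≥ 15/16.

15/16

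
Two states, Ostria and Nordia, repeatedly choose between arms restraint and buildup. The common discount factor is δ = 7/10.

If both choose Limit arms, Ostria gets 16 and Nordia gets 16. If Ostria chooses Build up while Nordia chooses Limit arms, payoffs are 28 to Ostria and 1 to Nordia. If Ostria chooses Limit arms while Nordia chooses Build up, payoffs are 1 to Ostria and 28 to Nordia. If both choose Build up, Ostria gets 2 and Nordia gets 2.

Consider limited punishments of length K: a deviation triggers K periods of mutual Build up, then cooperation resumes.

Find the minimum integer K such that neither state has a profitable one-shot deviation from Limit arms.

IC: δ(1−δ^K)/(1−δ) ≥ (28−16)/(16−2) = 6/7.
With δ = 7/10: need 1 − δ^K ≥ 6/7·(1−7/10)/(7/10), i.e. δ^K ≤ 0.6327.
Since (7/10)^1 = 0.7000 and (7/10)^2 = 0.4900, the smallest such K is 2.

2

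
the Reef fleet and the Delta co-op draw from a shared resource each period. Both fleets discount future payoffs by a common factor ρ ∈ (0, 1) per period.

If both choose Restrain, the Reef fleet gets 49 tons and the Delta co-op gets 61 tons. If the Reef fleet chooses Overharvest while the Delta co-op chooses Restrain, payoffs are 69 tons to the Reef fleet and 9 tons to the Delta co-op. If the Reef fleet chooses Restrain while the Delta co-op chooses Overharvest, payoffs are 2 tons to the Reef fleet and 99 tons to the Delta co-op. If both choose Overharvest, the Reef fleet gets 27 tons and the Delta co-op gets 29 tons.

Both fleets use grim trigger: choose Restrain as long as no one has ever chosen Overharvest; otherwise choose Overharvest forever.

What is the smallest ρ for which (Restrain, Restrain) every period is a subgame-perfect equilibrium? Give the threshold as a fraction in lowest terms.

For the Reef fleet: deviation gain 69−49 = 20, per-period punishment loss 49−27 = 22. IC gives ρ ≥ 20/42 = 10/21.
For the Delta co-op: gain 38, loss 32 per period, so ρ ≥ 38/70 = 19/35.
The tighter constraint is the Delta co-op's, so cooperation needs ρ ≥ 19/35.

19/35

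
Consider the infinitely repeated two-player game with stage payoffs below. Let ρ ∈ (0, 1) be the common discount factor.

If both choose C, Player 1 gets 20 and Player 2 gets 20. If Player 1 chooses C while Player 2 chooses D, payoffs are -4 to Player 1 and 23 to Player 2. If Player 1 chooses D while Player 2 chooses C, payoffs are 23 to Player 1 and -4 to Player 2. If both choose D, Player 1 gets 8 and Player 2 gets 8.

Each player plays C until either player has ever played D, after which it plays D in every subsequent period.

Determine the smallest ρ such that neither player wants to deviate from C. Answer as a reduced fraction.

1/5

Under grim trigger the critical discount factor is (T−C)/(T−P) with T = 23, C = 20, P = 8.
ρ* = (23−20)/(23−8) = 3/15 = 1/5.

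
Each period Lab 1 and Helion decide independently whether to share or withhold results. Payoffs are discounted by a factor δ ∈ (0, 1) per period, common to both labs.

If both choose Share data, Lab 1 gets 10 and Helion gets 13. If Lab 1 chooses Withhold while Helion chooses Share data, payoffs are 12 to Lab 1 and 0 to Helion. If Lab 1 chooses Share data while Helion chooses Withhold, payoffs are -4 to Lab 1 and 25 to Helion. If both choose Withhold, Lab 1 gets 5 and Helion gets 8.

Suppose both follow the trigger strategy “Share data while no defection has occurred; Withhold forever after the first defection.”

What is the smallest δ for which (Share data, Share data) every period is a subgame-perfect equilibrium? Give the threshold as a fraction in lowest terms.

For Lab 1: deviation gain 12−10 = 2, per-period punishment loss 10−5 = 5. IC gives δ ≥ 2/7.
For Helion: gain 12, loss 5 per period, so δ ≥ 12/17.
The tighter constraint is Helion's, so cooperation needs δ ≥ 12/17.

12/17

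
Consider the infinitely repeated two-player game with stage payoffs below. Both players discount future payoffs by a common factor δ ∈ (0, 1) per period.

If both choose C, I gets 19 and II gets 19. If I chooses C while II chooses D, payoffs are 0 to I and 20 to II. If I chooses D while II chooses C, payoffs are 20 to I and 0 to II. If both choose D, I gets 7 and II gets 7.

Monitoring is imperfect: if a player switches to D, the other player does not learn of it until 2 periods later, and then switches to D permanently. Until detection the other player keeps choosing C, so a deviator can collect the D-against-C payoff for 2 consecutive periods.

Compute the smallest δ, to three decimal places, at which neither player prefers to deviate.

The best deviation is to choose D for all 2 undetected periods, earning 20 each, then 7 forever once detected.
Deviation value: 20(1−δ^2)/(1−δ) + 7δ^2/(1−δ); cooperation value: 19/(1−δ).
IC: 19 ≥ 20(1−δ^2) + 7δ^2 = 20 − 13δ^2.
So δ^2 ≥ 1/13, giving δ ≥ (1/13)^(1/2) ≈ 0.277.

0.277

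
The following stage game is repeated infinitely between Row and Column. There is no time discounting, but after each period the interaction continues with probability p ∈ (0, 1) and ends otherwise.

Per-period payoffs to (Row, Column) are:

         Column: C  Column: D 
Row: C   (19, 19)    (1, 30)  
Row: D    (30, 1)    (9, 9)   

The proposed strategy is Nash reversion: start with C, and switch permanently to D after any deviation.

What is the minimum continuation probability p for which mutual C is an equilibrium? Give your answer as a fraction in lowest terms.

11/21

With no time discounting, the continuation probability p plays the role of the discount factor.
Grim-trigger IC: 19/(1−p) ≥ 30 + 9p/(1−p) ⇒ p ≥ (30−19)/(30−9) = 11/21.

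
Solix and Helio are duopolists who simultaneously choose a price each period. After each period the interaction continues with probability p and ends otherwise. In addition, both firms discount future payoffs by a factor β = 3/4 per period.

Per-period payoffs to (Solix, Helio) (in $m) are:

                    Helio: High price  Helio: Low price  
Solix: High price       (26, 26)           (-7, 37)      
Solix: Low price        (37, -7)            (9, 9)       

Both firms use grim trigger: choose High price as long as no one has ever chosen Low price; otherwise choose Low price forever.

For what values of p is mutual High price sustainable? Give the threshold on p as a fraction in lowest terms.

Expected continuation weight on next period's payoff is β·p = 3/4·p, which plays the role of the discount factor.
Cooperation requires 3/4·p ≥ (37−26)/(37−9) = 11/28, hence p ≥ 11/21.

11/21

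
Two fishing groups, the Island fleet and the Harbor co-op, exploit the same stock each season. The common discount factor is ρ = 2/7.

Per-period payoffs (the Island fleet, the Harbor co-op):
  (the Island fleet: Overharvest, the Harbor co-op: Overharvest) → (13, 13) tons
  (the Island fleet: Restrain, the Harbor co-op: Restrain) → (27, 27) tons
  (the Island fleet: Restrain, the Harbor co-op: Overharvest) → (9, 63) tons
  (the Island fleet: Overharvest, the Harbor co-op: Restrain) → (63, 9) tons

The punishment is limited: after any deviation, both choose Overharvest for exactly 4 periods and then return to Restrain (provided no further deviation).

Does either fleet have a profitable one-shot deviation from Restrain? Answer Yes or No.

Yes

A one-shot deviation gives 63 now, then 13 for 4 periods, then back to 27.
Gain from deviating: (63−27) today; loss: (27−13) in each of the next 4 periods.
No-deviation condition: (27−13)(ρ+…+ρ^4) ≥ 63−27, i.e. ρ+…+ρ^4 ≥ 18/7.
At ρ = 2/7: ρ+…+ρ^4 = 0.3973 < 2.5714.
So cooperation is not sustainable.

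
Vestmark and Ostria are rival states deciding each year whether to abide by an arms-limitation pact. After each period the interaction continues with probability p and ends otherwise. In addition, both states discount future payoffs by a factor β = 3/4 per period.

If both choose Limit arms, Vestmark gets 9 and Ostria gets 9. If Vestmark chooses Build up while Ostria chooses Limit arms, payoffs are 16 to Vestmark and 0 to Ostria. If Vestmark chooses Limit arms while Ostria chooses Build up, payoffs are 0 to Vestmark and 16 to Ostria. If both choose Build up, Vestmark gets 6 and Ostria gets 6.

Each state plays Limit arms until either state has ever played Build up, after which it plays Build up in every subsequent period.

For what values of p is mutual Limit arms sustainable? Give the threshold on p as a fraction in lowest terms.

With continuation probability p and discount β, the effective per-period discount factor is βp.
Grim-trigger IC: βp ≥ (16−9)/(16−6) = 7/10.
So p ≥ (7/10)/(3/4) = 14/15.

14/15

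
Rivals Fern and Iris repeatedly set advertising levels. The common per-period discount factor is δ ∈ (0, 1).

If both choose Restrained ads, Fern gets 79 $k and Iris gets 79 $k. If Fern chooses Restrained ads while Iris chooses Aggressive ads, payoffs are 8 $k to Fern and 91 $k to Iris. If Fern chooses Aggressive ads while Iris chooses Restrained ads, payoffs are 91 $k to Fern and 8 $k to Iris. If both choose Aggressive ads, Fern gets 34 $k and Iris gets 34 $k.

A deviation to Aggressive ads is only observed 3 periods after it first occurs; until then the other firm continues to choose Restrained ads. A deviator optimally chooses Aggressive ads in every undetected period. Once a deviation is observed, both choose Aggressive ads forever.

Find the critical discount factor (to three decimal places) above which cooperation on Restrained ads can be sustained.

0.595

The best deviation is to choose Aggressive ads for all 3 undetected periods, earning 91 each, then 34 forever once detected.
Deviation value: 91(1−δ^3)/(1−δ) + 34δ^3/(1−δ); cooperation value: 79/(1−δ).
IC: 79 ≥ 91(1−δ^3) + 34δ^3 = 91 − 57δ^3.
So δ^3 ≥ 12/57 = 4/19, giving δ ≥ (4/19)^(1/3) ≈ 0.595.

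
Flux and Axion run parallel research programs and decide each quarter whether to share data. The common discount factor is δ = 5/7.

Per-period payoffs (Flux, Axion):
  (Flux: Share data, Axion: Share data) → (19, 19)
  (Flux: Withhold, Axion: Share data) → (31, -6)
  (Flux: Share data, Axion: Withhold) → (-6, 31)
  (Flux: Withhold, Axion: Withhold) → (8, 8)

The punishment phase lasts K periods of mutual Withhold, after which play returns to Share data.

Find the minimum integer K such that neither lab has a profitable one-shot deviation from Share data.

Need Σ_{k=1}^{K} δ^k ≥ (31−19)/(19−8) = 1.0909 at δ = 5/7.
At K = 1 the sum is 0.7143 < 1.0909; at K = 2 it is 1.2245 ≥ 1.0909.
So the minimum punishment length is K = 2.

2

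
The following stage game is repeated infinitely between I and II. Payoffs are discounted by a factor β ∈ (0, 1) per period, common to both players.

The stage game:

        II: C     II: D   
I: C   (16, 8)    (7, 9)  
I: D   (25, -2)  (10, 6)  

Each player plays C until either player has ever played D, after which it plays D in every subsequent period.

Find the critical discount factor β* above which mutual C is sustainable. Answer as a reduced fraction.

I: cooperation gives 16 each period; deviation gives 25 once then 10 forever.
  16/(1−β) ≥ 25 + 10β/(1−β) ⇒ β ≥ 9/15 = 3/5.
II: cooperation gives 8 each period; deviation gives 9 once then 6 forever.
  β ≥ 1/3.
Both must hold, so the binding constraint is I's: β ≥ 3/5.

3/5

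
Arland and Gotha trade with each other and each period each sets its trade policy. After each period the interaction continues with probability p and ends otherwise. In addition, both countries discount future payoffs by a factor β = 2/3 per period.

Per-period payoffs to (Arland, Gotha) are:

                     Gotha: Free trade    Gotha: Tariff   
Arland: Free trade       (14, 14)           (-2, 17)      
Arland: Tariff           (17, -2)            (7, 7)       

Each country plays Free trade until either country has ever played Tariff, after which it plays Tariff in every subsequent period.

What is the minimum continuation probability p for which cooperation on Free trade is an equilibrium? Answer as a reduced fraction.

9/20

Expected continuation weight on next period's payoff is β·p = 2/3·p, which plays the role of the discount factor.
Cooperation requires 2/3·p ≥ (17−14)/(17−7) = 3/10, hence p ≥ 9/20.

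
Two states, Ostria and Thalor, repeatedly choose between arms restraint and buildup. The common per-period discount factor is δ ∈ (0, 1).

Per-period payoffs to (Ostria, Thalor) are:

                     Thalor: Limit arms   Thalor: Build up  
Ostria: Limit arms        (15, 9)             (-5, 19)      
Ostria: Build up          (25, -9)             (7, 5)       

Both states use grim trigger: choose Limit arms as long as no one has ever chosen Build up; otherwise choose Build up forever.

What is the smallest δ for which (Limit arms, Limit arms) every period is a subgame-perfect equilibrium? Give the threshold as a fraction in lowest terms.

5/7

Ostria: cooperation gives 15 each period; deviation gives 25 once then 7 forever.
  15/(1−δ) ≥ 25 + 7δ/(1−δ) ⇒ δ ≥ 10/18 = 5/9.
Thalor: cooperation gives 9 each period; deviation gives 19 once then 5 forever.
  δ ≥ 10/14 = 5/7.
Both must hold, so the binding constraint is Thalor's: δ ≥ 5/7.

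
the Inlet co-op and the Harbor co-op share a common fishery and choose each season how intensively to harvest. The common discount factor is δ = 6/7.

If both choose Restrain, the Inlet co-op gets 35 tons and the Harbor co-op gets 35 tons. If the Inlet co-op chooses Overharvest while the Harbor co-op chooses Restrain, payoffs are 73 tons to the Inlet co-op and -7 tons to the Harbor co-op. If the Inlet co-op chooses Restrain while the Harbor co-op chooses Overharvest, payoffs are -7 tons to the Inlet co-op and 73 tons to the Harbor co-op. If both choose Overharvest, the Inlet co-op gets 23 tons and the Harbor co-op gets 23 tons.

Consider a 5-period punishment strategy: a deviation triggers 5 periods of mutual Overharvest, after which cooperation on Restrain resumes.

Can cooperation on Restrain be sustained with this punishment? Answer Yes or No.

Yes

A one-shot deviation gives 73 now, then 23 for 5 periods, then back to 35.
Gain from deviating: (73−35) today; loss: (35−23) in each of the next 5 periods.
No-deviation condition: (35−23)(δ+…+δ^5) ≥ 73−35, i.e. δ+…+δ^5 ≥ 19/6.
At δ = 6/7: δ+…+δ^5 = 3.2240 ≥ 3.1667.
So cooperation is sustainable.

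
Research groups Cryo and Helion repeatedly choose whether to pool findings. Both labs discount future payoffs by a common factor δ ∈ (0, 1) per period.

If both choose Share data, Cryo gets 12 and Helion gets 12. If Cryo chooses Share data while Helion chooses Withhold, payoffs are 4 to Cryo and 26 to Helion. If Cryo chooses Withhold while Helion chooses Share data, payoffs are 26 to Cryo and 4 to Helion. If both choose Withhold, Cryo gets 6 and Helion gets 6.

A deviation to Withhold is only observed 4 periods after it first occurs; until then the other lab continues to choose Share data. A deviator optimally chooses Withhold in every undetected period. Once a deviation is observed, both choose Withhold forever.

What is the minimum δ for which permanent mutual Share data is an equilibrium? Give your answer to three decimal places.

0.915

The best deviation is to choose Withhold for all 4 undetected periods, earning 26 each, then 6 forever once detected.
Deviation value: 26(1−δ^4)/(1−δ) + 6δ^4/(1−δ); cooperation value: 12/(1−δ).
IC: 12 ≥ 26(1−δ^4) + 6δ^4 = 26 − 20δ^4.
So δ^4 ≥ 14/20 = 7/10, giving δ ≥ (7/10)^(1/4) ≈ 0.915.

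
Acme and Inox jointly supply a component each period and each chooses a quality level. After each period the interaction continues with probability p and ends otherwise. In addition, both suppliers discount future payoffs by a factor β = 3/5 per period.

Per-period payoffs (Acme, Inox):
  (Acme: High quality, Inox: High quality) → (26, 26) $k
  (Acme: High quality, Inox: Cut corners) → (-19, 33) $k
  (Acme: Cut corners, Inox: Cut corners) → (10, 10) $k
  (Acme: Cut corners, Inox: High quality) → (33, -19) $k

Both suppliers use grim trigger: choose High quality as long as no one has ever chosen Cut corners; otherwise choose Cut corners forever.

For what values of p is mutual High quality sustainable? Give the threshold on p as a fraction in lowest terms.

35/69

Expected continuation weight on next period's payoff is β·p = 3/5·p, which plays the role of the discount factor.
Cooperation requires 3/5·p ≥ (33−26)/(33−10) = 7/23, hence p ≥ 35/69.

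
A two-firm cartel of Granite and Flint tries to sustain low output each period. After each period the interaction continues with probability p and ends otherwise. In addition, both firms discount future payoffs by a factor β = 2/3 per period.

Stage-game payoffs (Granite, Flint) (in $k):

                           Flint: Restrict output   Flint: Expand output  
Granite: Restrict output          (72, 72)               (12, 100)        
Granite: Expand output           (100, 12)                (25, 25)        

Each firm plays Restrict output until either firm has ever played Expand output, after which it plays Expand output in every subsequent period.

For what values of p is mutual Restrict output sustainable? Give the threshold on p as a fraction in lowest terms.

14/25

Expected continuation weight on next period's payoff is β·p = 2/3·p, which plays the role of the discount factor.
Cooperation requires 2/3·p ≥ (100−72)/(100−25) = 28/75, hence p ≥ 14/25.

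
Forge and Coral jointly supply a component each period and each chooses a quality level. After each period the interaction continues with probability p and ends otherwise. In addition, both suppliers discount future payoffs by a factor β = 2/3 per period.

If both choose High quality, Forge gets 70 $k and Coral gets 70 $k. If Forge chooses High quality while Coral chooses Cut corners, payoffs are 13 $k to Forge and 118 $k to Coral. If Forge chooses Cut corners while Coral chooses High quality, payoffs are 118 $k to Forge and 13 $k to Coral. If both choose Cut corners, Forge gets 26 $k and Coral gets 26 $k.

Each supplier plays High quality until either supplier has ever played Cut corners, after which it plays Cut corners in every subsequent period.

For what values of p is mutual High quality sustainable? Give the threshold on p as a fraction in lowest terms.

18/23

With continuation probability p and discount β, the effective per-period discount factor is βp.
Grim-trigger IC: βp ≥ (118−70)/(118−26) = 12/23.
So p ≥ (12/23)/(2/3) = 18/23.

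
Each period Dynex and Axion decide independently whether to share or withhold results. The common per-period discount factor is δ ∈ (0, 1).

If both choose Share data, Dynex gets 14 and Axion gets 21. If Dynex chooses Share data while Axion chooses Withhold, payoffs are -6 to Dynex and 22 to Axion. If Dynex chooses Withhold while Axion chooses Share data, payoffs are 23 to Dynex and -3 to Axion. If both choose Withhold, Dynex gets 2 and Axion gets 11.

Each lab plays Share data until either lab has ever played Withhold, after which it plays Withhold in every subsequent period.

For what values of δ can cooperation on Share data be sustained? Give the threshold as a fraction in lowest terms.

3/7

For Dynex: deviation gain 23−14 = 9, per-period punishment loss 14−2 = 12. IC gives δ ≥ 9/21 = 3/7.
For Axion: gain 1, loss 10 per period, so δ ≥ 1/11.
The tighter constraint is Dynex's, so cooperation needs δ ≥ 3/7.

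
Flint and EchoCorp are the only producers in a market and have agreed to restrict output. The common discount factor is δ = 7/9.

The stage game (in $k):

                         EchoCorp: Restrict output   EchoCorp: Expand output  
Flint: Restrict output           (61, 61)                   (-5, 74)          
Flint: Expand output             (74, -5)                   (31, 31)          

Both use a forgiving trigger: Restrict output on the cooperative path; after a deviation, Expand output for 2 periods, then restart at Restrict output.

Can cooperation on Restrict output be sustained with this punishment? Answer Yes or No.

A one-shot deviation gives 74 now, then 31 for 2 periods, then back to 61.
Gain from deviating: (74−61) today; loss: (61−31) in each of the next 2 periods.
No-deviation condition: (61−31)(δ+…+δ^2) ≥ 74−61, i.e. δ+…+δ^2 ≥ 13/30.
At δ = 7/9: δ+…+δ^2 = 1.3827 ≥ 0.4333.
So cooperation is sustainable.

Yes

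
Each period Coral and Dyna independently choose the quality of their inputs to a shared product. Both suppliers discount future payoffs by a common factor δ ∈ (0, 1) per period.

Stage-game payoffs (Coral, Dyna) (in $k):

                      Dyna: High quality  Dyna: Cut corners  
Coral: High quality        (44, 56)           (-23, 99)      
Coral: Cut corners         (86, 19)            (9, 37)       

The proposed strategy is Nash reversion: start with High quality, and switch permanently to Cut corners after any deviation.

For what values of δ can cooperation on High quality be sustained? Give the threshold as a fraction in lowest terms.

Coral's threshold: (86−44)/(86−9) = 6/11.
Dyna's threshold: (99−56)/(99−37) = 43/62.
6/11 < 43/62, so Dyna binds and δ* = 43/62.

43/62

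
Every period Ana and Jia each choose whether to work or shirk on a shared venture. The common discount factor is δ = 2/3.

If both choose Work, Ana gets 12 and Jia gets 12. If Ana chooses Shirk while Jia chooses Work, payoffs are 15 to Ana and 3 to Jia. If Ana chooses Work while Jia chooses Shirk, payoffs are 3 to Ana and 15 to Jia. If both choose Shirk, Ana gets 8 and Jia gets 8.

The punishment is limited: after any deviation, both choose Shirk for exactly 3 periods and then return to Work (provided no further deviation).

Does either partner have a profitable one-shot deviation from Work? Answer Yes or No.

IC: δ+…+δ^3 ≥ (15−12)/(12−8) = 3/4.
At δ = 2/3: partial sum = 1.4074 ≥ 0.7500. Cooperation sustainable.

No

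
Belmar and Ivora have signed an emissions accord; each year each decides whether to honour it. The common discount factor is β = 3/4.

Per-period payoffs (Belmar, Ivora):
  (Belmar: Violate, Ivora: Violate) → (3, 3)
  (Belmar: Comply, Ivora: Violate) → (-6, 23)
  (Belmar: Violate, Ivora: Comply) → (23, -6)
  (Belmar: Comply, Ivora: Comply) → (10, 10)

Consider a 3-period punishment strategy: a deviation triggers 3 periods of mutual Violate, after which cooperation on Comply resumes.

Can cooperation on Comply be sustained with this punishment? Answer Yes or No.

IC: β+…+β^3 ≥ (23−10)/(10−3) = 13/7.
At β = 3/4: partial sum = 1.7344 < 1.8571. Cooperation not sustainable.

No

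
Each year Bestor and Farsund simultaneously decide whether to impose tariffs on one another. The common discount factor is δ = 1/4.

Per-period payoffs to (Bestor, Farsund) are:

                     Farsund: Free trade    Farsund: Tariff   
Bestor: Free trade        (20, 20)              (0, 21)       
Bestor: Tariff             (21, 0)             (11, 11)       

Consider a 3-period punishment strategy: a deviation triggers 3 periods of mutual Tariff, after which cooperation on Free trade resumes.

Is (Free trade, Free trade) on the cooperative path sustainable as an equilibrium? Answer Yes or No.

IC: δ+…+δ^3 ≥ (21−20)/(20−11) = 1/9.
At δ = 1/4: partial sum = 0.3281 ≥ 0.1111. Cooperation sustainable.

Yes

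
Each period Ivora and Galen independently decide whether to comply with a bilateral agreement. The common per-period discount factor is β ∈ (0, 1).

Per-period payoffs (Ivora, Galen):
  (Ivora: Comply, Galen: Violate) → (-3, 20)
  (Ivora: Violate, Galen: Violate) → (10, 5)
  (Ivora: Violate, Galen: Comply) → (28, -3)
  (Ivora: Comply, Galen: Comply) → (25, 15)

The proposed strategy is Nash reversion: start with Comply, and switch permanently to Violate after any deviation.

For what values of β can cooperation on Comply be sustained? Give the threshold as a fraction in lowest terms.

1/3

Ivora's threshold: (28−25)/(28−10) = 1/6.
Galen's threshold: (20−15)/(20−5) = 1/3.
1/6 < 1/3, so Galen binds and β* = 1/3.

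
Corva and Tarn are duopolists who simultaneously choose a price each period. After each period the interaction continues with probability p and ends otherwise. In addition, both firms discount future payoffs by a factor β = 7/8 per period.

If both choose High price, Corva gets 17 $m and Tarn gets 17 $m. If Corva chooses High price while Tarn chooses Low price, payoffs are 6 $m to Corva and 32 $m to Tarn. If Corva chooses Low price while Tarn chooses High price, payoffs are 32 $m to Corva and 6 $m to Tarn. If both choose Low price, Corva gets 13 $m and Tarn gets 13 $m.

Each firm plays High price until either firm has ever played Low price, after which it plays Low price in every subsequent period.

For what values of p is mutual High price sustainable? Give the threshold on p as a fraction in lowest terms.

Expected continuation weight on next period's payoff is β·p = 7/8·p, which plays the role of the discount factor.
Cooperation requires 7/8·p ≥ (32−17)/(32−13) = 15/19, hence p ≥ 120/133.

120/133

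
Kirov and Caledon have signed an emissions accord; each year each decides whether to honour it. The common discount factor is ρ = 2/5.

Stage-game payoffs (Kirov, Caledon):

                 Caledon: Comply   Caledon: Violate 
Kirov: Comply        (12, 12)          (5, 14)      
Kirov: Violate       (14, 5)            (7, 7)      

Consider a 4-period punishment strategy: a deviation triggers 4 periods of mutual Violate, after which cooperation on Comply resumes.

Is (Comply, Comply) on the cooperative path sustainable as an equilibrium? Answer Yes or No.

Yes

A one-shot deviation gives 14 now, then 7 for 4 periods, then back to 12.
Gain from deviating: (14−12) today; loss: (12−7) in each of the next 4 periods.
No-deviation condition: (12−7)(ρ+…+ρ^4) ≥ 14−12, i.e. ρ+…+ρ^4 ≥ 2/5.
At ρ = 2/5: ρ+…+ρ^4 = 0.6496 ≥ 0.4000.
So cooperation is sustainable.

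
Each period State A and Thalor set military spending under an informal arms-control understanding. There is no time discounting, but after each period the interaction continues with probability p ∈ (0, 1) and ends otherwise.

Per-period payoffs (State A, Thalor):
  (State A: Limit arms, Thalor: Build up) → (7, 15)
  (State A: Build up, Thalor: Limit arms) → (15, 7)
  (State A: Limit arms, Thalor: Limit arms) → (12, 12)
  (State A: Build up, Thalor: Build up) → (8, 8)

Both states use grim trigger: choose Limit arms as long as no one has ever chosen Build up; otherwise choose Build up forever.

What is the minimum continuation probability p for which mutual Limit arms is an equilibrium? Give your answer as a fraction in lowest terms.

3/7

Expected cooperation value is 12 + p·12 + p²·12 + … = 12/(1−p); deviation gives 15 + p·8/(1−p).
12 ≥ 15(1−p) + 8p ⇒ 7p ≥ 3 ⇒ p ≥ 3/7.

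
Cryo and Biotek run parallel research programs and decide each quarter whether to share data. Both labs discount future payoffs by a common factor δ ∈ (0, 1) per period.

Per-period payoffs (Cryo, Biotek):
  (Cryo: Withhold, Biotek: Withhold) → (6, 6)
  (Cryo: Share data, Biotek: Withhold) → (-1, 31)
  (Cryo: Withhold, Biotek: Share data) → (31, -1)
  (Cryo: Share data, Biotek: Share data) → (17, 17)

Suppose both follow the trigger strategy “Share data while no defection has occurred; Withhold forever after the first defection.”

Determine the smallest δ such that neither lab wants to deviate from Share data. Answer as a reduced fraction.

Under grim trigger the critical discount factor is (T−C)/(T−P) with T = 31, C = 17, P = 6.
δ* = (31−17)/(31−6) = 14/25.

14/25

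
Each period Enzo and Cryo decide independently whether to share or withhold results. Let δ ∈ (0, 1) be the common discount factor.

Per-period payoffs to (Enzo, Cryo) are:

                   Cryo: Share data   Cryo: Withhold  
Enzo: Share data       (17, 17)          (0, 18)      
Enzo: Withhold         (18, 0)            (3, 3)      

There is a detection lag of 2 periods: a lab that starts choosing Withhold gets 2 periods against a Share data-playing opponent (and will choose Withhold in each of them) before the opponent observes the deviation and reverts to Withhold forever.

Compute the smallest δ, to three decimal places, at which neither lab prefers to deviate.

0.258

Deviating for the 2 undetected periods gains 18−17 = 1 per period over cooperation, then loses 17−3 = 14 per period forever once punishment starts.
Gain: 1(1 + δ + … + δ^1); loss: 14·δ^2/(1−δ).
No profitable deviation ⇔ 1(1−δ^2) ≤ 14·δ^2, i.e. δ^2 ≥ 1/(1+14) = 1/15.
Hence δ ≥ (1/15)^(1/2) ≈ 0.258.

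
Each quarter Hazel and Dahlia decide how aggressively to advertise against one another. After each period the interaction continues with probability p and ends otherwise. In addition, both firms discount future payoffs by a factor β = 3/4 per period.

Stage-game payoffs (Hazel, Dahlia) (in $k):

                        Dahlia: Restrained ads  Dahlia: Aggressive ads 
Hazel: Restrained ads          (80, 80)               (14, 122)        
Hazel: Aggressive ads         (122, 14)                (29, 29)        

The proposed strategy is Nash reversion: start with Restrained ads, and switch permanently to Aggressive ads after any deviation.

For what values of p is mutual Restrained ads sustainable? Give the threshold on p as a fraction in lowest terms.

56/93

Expected continuation weight on next period's payoff is β·p = 3/4·p, which plays the role of the discount factor.
Cooperation requires 3/4·p ≥ (122−80)/(122−29) = 14/31, hence p ≥ 56/93.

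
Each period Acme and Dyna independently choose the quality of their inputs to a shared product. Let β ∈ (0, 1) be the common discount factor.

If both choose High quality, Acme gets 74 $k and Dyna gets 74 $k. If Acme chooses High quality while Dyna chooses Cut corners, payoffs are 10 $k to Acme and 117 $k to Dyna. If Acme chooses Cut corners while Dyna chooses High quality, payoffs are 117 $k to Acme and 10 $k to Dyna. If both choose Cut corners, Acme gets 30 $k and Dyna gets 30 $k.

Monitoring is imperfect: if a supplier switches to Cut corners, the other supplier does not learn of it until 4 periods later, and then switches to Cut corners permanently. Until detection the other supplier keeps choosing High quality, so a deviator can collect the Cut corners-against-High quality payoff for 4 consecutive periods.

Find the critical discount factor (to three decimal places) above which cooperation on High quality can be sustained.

0.838

The best deviation is to choose Cut corners for all 4 undetected periods, earning 117 each, then 30 forever once detected.
Deviation value: 117(1−β^4)/(1−β) + 30β^4/(1−β); cooperation value: 74/(1−β).
IC: 74 ≥ 117(1−β^4) + 30β^4 = 117 − 87β^4.
So β^4 ≥ 43/87, giving β ≥ (43/87)^(1/4) ≈ 0.838.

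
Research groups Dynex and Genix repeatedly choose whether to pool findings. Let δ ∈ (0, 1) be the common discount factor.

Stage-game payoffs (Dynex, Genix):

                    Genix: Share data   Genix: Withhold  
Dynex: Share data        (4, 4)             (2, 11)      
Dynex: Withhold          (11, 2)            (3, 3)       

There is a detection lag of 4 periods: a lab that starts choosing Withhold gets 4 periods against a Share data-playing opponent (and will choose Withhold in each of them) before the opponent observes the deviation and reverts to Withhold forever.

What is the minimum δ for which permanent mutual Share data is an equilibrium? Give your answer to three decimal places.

The best deviation is to choose Withhold for all 4 undetected periods, earning 11 each, then 3 forever once detected.
Deviation value: 11(1−δ^4)/(1−δ) + 3δ^4/(1−δ); cooperation value: 4/(1−δ).
IC: 4 ≥ 11(1−δ^4) + 3δ^4 = 11 − 8δ^4.
So δ^4 ≥ 7/8, giving δ ≥ (7/8)^(1/4) ≈ 0.967.

0.967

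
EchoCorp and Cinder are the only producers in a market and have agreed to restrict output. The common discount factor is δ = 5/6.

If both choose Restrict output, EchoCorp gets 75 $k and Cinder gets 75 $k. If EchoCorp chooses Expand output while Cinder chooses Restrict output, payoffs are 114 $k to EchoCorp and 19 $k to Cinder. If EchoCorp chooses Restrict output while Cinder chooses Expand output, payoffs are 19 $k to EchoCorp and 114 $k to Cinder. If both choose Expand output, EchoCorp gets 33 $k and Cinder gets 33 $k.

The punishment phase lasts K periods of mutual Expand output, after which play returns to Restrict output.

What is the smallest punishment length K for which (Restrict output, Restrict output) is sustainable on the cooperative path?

IC: δ(1−δ^K)/(1−δ) ≥ (114−75)/(75−33) = 13/14.
With δ = 5/6: need 1 − δ^K ≥ 13/14·(1−5/6)/(5/6), i.e. δ^K ≤ 0.8143.
Since (5/6)^1 = 0.8333 and (5/6)^2 = 0.6944, the smallest such K is 2.

2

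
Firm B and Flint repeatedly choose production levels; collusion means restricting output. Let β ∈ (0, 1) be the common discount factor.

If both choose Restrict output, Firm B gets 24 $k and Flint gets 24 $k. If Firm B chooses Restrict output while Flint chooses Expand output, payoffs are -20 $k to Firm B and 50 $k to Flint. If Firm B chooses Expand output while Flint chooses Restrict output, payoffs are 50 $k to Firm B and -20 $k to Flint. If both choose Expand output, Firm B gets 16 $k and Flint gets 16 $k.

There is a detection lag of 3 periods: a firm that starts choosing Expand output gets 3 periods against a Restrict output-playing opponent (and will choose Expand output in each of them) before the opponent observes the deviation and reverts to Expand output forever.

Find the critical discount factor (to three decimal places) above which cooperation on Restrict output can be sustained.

A deviator earns 50 for 3 periods, then 16 forever; cooperating earns 24 forever. Multiplying the IC by (1−β):
24 ≥ 50(1−β^3) + 16β^3, so 34·β^3 ≥ 26 and β^3 ≥ 13/17.
β ≥ (13/17)^(1/3) ≈ 0.914.

0.914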